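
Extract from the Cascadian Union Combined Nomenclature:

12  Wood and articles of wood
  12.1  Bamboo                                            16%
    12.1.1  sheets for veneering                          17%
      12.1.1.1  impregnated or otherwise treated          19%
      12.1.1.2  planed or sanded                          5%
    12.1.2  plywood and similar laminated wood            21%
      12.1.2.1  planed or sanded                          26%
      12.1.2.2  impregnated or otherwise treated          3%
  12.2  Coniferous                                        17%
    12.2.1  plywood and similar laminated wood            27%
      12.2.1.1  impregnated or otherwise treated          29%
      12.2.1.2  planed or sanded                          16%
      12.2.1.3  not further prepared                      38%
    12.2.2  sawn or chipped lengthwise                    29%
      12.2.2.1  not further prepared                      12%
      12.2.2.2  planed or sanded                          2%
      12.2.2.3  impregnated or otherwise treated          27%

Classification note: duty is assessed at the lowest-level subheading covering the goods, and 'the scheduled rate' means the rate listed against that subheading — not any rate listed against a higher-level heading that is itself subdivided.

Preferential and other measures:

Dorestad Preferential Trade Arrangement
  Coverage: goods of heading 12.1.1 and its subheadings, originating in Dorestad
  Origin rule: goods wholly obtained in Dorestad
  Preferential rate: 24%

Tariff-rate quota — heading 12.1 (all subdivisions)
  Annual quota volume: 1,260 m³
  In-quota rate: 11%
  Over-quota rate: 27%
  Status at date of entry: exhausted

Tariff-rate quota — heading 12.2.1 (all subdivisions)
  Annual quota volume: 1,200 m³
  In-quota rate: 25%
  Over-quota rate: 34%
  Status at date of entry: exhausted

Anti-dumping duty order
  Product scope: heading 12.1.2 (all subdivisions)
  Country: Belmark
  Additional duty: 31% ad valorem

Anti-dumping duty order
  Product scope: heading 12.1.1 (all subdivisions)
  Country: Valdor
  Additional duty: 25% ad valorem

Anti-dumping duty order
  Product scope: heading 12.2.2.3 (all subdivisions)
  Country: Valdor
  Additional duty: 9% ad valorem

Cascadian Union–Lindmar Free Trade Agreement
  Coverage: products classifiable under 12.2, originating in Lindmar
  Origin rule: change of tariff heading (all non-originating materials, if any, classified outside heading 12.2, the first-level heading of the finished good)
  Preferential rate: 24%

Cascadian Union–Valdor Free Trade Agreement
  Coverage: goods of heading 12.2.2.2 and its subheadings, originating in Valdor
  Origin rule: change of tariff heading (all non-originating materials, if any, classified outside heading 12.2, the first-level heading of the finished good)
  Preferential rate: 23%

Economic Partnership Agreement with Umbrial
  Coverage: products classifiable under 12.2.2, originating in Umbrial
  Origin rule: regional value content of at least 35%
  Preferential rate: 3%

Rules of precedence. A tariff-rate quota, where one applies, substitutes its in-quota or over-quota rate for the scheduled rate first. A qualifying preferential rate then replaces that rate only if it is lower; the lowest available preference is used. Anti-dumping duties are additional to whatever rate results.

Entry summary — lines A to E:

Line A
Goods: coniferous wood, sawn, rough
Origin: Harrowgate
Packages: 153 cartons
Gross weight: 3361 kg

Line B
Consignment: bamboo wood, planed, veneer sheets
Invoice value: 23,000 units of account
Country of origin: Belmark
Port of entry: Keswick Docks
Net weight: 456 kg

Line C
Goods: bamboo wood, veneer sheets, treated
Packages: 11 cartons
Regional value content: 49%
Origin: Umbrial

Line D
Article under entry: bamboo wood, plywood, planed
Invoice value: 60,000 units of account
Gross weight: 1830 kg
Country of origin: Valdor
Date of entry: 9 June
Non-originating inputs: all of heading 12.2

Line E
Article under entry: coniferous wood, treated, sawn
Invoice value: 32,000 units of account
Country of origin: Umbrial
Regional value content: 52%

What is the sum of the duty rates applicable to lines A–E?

96%

Line A: coniferous → 12.2; sawn → 12.2.2; rough → 12.2.2.1. Scheduled 12%. No special measure applies. → 12%.
Line B: bamboo → 12.1; veneer sheets → 12.1.1; planed → 12.1.1.2. Scheduled 5%. quota on 12.1 exhausted → over-quota 27%. → 27%.
Line C: bamboo → 12.1; veneer sheets → 12.1.1; treated → 12.1.1.1. Scheduled 19%. quota on 12.1 exhausted → over-quota 27%; Umbrial agreement on 12.2.2: 12.1.1.1 not covered. → 27%.
Line D: bamboo → 12.1; plywood → 12.1.2; planed → 12.1.2.1. Scheduled 26%. quota on 12.1 exhausted → over-quota 27%; Valdor agreement on 12.2.2.2: 12.1.2.1 not covered. → 27%.
Line E: coniferous → 12.2; sawn → 12.2.2; treated → 12.2.2.3. Scheduled 27%. Umbrial agreement on 12.2.2: RVC ≥ 35% → 3% available; preferential 3%. → 3%.
Sum: 12% + 27% + 27% + 27% + 3% = 96%.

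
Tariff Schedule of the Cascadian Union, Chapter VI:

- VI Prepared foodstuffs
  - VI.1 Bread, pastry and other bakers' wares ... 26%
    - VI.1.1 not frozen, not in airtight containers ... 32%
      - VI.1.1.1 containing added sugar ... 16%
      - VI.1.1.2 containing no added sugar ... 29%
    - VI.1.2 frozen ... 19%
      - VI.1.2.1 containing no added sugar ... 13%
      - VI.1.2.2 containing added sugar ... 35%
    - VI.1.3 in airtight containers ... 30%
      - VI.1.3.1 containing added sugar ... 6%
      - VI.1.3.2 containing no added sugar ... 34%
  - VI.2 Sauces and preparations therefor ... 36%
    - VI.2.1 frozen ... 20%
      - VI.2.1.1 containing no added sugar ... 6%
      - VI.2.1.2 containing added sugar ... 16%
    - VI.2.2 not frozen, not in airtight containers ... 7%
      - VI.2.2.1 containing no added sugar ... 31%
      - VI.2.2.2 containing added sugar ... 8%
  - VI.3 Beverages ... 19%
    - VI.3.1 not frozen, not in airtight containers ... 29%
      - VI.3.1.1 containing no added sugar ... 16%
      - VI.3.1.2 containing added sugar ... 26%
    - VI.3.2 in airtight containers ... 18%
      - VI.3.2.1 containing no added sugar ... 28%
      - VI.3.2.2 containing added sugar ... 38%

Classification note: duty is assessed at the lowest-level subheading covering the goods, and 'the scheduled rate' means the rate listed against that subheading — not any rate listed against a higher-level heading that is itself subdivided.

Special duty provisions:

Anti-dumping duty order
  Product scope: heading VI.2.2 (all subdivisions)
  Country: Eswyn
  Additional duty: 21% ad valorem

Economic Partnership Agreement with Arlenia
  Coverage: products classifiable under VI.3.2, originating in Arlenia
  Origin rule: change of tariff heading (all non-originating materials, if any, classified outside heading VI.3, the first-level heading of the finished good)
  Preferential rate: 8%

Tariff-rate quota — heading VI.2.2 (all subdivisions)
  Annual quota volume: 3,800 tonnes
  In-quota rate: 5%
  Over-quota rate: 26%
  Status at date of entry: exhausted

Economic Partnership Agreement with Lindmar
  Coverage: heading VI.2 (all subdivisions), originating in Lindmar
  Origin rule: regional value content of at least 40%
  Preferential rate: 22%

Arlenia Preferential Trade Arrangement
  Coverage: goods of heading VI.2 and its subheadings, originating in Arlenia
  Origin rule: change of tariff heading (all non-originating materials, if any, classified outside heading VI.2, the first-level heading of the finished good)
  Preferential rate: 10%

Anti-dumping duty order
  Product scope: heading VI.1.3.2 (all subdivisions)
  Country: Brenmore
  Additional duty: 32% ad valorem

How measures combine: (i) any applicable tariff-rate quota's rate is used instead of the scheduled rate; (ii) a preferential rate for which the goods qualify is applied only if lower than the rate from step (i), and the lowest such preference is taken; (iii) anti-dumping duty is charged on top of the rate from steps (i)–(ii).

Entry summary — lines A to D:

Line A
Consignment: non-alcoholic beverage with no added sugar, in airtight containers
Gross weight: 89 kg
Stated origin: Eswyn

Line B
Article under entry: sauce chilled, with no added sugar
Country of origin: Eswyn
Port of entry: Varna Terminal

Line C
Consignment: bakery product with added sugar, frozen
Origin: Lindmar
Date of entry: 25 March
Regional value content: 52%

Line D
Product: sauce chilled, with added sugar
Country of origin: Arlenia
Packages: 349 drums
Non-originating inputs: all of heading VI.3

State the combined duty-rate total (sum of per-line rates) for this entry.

120%

Line A: non-alcoholic beverage → VI.3; in airtight containers → VI.3.2; with no added sugar → VI.3.2.1. Scheduled 28%. No special measure applies. → 28%.
Line B: sauce → VI.2; chilled → VI.2.2; with no added sugar → VI.2.2.1. Scheduled 31%. quota on VI.2.2 exhausted → over-quota 26%; anti-dumping (Eswyn, VI.2.2): +21%; total 26% + 21% = 47%. → 47%.
Line C: bakery product → VI.1; frozen → VI.1.2; with added sugar → VI.1.2.2. Scheduled 35%. Lindmar agreement on VI.2: VI.1.2.2 not covered. → 35%.
Line D: sauce → VI.2; chilled → VI.2.2; with added sugar → VI.2.2.2. Scheduled 8%. quota on VI.2.2 exhausted → over-quota 26%; Arlenia agreement on VI.3.2: VI.2.2.2 not covered; Arlenia agreement on VI.2: CTH met → 10% available; preferential 10%. → 10%.
Sum: 28% + 47% + 35% + 10% = 120%.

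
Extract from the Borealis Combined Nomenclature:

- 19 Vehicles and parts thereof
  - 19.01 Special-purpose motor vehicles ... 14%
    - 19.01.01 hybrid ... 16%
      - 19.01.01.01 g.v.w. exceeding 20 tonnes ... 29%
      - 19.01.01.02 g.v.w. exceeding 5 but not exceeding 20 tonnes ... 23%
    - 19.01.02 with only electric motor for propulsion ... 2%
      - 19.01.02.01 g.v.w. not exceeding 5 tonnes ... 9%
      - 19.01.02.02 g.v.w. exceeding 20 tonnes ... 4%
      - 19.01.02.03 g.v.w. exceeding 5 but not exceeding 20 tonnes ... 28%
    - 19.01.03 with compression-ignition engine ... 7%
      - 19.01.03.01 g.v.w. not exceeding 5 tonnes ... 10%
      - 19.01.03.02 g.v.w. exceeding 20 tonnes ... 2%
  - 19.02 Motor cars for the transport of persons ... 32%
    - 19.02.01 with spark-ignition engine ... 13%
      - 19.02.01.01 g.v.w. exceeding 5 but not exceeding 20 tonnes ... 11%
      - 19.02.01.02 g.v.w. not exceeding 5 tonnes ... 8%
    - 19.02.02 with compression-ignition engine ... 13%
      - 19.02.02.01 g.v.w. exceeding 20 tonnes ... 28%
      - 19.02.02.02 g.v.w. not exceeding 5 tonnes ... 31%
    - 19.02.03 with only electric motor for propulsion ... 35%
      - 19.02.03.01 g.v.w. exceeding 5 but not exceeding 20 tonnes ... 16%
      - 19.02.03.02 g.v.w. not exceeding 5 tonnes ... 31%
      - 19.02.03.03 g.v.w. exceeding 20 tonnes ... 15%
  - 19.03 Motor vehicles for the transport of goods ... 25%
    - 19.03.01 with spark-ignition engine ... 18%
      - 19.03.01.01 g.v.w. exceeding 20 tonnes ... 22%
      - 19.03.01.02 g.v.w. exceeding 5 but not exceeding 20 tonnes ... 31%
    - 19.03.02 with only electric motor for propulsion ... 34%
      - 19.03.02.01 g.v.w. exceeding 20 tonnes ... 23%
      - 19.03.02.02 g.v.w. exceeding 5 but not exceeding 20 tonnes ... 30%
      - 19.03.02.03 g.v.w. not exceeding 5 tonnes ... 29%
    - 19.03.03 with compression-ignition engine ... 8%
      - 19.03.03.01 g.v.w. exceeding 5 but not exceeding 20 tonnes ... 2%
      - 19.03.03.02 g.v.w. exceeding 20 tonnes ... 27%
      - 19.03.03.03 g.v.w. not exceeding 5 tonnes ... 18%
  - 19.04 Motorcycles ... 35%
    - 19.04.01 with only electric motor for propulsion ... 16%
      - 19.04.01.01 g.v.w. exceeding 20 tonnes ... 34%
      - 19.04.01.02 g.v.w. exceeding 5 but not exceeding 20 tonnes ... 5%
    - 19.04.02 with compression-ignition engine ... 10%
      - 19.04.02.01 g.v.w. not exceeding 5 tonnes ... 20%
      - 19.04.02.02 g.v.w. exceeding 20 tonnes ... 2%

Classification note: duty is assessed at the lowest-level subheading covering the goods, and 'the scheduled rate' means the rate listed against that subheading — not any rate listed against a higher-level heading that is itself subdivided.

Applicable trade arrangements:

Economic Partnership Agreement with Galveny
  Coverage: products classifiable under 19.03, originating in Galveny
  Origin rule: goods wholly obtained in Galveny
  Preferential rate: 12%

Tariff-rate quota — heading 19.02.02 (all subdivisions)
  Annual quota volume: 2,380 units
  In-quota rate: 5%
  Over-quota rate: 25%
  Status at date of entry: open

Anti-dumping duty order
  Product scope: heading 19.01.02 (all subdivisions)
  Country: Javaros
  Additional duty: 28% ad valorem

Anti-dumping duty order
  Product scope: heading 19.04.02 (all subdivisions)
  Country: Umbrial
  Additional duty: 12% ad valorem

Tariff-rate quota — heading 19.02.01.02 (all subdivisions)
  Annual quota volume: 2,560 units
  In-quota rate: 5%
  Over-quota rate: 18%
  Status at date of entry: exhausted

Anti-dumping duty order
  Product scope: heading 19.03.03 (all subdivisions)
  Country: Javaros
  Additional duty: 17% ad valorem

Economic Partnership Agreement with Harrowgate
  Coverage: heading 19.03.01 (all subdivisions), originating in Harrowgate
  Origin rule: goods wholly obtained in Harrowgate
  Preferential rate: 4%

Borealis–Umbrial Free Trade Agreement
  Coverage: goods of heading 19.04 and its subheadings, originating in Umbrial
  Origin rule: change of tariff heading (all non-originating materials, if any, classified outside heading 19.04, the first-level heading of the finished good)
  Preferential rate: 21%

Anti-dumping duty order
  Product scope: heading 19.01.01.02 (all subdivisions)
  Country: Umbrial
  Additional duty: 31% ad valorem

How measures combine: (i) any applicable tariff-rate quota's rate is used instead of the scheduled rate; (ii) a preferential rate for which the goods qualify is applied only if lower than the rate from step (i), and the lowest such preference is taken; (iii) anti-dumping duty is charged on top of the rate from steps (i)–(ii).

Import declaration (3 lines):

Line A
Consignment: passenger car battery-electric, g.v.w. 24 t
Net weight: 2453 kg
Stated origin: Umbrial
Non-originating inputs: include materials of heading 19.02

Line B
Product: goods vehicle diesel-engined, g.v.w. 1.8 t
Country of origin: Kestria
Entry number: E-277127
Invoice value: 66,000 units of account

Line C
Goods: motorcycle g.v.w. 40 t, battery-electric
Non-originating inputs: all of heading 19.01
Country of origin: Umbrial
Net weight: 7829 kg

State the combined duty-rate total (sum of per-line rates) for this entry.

Line A: passenger car → 19.02; battery-electric → 19.02.03; g.v.w. 24 t → 19.02.03.03. Scheduled 15%. Umbrial agreement on 19.04: 19.02.03.03 not covered. → 15%.
Line B: goods vehicle → 19.03; diesel-engined → 19.03.03; g.v.w. 1.8 t → 19.03.03.03. Scheduled 18%. No special measure applies. → 18%.
Line C: motorcycle → 19.04; battery-electric → 19.04.01; g.v.w. 40 t → 19.04.01.01. Scheduled 34%. Umbrial agreement on 19.04: CTH met → 21% available; preferential 21%. → 21%.
Sum: 15% + 18% + 21% = 54%.

54%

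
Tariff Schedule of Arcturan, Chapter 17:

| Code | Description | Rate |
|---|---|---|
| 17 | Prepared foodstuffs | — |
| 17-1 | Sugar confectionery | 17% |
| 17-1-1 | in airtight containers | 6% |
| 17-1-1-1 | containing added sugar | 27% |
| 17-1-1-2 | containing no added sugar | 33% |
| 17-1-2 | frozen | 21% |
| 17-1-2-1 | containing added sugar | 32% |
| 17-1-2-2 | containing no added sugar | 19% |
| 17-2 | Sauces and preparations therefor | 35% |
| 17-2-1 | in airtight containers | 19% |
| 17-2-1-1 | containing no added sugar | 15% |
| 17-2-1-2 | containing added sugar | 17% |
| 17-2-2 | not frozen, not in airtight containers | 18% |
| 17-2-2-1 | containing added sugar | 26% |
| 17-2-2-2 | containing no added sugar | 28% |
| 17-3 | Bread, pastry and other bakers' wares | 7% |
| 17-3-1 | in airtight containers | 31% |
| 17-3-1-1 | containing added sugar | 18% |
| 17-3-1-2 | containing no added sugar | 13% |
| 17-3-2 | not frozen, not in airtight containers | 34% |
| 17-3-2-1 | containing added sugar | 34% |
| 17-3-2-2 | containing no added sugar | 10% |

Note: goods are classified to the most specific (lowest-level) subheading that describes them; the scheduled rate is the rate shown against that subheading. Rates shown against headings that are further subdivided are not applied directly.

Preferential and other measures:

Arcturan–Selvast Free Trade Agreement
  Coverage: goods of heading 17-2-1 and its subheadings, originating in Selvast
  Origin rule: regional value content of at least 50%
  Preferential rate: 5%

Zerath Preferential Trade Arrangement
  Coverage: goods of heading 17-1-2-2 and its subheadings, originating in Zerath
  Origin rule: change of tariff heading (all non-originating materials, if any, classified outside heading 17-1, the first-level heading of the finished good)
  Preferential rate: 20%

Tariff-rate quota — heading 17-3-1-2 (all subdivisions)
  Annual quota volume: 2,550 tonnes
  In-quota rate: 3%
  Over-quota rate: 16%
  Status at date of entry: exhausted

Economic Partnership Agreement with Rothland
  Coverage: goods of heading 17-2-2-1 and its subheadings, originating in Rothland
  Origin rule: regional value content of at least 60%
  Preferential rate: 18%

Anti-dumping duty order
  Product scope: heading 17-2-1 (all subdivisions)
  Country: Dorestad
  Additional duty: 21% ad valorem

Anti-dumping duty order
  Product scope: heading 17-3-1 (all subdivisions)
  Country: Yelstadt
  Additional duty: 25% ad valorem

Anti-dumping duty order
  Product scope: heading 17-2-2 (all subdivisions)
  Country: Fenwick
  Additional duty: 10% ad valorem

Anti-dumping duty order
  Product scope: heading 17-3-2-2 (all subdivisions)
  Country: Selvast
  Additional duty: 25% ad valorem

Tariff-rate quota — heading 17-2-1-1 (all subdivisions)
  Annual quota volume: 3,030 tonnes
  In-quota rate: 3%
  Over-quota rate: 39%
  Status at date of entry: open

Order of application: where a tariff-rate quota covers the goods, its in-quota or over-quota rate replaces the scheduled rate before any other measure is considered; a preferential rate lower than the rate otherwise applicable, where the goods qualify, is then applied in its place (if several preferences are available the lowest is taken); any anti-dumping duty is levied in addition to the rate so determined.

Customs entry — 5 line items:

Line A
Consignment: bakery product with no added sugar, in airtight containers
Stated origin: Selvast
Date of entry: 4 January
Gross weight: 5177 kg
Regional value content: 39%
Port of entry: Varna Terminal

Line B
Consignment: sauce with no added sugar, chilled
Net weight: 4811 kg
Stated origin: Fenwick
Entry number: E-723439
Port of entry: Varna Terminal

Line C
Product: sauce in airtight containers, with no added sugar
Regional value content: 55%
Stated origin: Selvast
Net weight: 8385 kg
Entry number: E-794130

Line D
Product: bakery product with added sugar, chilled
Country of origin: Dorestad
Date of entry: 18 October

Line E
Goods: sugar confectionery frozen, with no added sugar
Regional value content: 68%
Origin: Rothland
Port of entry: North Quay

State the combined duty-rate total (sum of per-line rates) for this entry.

Line A: bakery product → 17-3; in airtight containers → 17-3-1; with no added sugar → 17-3-1-2. Scheduled 13%. quota on 17-3-1-2 exhausted → over-quota 16%; Selvast agreement on 17-2-1: 17-3-1-2 not covered. → 16%.
Line B: sauce → 17-2; chilled → 17-2-2; with no added sugar → 17-2-2-2. Scheduled 28%. anti-dumping (Fenwick, 17-2-2): +10%; total 28% + 10% = 38%. → 38%.
Line C: sauce → 17-2; in airtight containers → 17-2-1; with no added sugar → 17-2-1-1. Scheduled 15%. quota on 17-2-1-1 open → in-quota 3%; Selvast agreement on 17-2-1: RVC ≥ 50% → 5% available; preference 5% not lower than 3% → no reduction. → 3%.
Line D: bakery product → 17-3; chilled → 17-3-2; with added sugar → 17-3-2-1. Scheduled 34%. No special measure applies. → 34%.
Line E: sugar confectionery → 17-1; frozen → 17-1-2; with no added sugar → 17-1-2-2. Scheduled 19%. Rothland agreement on 17-2-2-1: 17-1-2-2 not covered. → 19%.
Sum: 16% + 38% + 3% + 34% + 19% = 110%.

110%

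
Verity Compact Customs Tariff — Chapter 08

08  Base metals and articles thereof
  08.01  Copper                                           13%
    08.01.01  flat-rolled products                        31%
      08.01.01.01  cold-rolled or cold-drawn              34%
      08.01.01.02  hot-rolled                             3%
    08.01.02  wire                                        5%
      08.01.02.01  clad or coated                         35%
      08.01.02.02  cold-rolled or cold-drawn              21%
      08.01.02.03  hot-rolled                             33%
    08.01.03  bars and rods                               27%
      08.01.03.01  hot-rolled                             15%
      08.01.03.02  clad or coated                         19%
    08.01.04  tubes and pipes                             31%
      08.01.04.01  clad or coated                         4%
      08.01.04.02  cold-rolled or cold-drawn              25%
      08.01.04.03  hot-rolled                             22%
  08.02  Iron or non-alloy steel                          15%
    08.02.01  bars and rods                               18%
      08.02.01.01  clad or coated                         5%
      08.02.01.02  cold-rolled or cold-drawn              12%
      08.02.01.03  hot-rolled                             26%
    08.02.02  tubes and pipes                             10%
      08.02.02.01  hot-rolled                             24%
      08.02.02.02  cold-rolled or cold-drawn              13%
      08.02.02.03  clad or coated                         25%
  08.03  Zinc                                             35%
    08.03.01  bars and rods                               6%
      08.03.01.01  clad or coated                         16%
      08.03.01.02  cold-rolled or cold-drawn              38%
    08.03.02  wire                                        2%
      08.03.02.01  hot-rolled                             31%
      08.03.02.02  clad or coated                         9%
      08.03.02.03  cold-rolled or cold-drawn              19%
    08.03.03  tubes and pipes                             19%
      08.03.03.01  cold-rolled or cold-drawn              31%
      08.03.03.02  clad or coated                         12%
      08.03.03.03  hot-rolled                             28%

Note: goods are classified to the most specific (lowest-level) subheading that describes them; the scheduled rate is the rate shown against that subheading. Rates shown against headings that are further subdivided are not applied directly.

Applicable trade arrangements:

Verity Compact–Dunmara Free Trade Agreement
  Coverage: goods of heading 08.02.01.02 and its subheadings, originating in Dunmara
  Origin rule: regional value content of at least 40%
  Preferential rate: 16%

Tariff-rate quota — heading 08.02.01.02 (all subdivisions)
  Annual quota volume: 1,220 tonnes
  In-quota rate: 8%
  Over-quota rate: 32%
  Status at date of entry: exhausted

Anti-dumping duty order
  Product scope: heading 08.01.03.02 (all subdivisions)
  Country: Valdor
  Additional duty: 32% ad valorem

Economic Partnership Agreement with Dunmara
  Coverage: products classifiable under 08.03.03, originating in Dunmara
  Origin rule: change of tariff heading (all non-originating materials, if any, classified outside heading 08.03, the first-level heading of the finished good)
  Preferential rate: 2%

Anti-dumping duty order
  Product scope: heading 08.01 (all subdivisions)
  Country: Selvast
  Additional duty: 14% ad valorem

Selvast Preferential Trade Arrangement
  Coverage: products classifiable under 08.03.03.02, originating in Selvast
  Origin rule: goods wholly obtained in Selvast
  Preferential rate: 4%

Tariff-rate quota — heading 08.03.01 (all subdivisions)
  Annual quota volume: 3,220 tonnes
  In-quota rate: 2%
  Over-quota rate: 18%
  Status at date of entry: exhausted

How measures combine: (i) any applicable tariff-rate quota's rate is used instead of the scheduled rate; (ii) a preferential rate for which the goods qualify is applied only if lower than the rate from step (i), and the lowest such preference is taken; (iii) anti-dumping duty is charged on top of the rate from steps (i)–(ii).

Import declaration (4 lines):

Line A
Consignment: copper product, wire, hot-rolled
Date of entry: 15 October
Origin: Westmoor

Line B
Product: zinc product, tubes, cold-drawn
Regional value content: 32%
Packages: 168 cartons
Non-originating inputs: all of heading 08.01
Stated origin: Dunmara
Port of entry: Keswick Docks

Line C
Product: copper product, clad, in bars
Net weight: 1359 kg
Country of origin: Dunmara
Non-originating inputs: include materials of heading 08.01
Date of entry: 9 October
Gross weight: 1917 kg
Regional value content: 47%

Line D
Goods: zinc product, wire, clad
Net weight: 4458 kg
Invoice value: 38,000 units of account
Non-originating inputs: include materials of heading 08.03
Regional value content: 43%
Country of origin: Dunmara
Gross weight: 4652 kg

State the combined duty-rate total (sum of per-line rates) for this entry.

63%

Line A: copper → 08.01; wire → 08.01.02; hot-rolled → 08.01.02.03. Scheduled 33%. No special measure applies. → 33%.
Line B: zinc → 08.03; tubes → 08.03.03; cold-drawn → 08.03.03.01. Scheduled 31%. Dunmara agreement on 08.02.01.02: 08.03.03.01 not covered; Dunmara agreement on 08.03.03: CTH met → 2% available; preferential 2%. → 2%.
Line C: copper → 08.01; in bars → 08.01.03; clad → 08.01.03.02. Scheduled 19%. Dunmara agreement on 08.02.01.02: 08.01.03.02 not covered; Dunmara agreement on 08.03.03: 08.01.03.02 not covered. → 19%.
Line D: zinc → 08.03; wire → 08.03.02; clad → 08.03.02.02. Scheduled 9%. Dunmara agreement on 08.02.01.02: 08.03.02.02 not covered; Dunmara agreement on 08.03.03: 08.03.02.02 not covered. → 9%.
Sum: 33% + 2% + 19% + 9% = 63%.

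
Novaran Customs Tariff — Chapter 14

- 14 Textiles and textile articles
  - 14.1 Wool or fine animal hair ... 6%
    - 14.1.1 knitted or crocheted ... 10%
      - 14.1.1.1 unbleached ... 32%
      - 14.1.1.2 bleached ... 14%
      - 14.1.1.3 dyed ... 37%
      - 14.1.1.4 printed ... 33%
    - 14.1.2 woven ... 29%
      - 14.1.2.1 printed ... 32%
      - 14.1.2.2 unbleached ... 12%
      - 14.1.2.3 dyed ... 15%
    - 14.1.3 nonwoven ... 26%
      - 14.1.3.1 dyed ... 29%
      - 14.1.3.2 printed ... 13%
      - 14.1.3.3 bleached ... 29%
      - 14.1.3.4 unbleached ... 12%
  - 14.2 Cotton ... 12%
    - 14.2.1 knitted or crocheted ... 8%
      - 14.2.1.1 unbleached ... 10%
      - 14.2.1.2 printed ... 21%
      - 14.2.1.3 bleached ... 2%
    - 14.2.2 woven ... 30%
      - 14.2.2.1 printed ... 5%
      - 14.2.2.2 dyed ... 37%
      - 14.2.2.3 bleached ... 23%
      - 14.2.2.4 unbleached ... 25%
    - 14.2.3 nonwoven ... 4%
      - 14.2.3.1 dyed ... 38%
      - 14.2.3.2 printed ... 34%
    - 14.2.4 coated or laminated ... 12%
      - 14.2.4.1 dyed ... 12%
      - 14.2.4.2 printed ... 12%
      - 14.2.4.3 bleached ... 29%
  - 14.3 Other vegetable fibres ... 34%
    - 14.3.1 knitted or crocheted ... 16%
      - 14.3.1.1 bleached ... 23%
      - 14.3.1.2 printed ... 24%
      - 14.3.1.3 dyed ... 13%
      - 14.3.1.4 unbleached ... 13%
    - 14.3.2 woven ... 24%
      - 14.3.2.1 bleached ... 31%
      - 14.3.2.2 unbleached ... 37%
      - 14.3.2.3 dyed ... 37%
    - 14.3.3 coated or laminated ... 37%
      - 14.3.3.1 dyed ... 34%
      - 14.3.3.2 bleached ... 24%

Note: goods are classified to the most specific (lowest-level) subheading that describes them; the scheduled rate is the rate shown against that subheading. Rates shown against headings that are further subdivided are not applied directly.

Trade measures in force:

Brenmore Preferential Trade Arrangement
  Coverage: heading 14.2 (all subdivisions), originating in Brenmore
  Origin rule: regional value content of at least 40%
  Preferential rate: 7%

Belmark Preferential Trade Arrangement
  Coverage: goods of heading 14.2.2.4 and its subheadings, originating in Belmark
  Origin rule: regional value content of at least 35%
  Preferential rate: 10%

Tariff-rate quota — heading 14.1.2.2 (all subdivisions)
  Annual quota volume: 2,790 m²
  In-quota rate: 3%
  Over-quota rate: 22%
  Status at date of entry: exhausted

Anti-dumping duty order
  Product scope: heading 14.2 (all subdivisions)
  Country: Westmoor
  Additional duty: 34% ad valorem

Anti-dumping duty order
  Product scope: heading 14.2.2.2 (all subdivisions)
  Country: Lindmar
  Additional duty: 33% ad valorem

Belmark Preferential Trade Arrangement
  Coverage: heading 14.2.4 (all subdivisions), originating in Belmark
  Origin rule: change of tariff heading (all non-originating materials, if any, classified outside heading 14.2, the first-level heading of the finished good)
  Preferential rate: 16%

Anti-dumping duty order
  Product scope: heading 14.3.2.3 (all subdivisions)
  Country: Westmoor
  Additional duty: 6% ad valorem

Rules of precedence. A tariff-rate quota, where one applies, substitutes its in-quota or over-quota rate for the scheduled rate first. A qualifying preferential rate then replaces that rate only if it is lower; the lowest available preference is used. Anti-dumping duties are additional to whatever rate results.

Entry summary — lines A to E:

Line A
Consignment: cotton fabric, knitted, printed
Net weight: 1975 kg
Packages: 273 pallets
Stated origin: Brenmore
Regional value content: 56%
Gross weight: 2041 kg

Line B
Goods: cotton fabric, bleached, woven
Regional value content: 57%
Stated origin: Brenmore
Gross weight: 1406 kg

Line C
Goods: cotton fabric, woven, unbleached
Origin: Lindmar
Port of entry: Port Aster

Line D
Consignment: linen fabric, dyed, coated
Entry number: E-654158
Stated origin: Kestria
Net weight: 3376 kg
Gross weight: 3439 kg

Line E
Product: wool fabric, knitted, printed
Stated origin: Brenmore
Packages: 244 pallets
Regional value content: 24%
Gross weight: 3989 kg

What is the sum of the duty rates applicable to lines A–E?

Line A: cotton → 14.2; knitted → 14.2.1; printed → 14.2.1.2. Scheduled 21%. Brenmore agreement on 14.2: RVC ≥ 40% → 7% available; preferential 7%. → 7%.
Line B: cotton → 14.2; woven → 14.2.2; bleached → 14.2.2.3. Scheduled 23%. Brenmore agreement on 14.2: RVC ≥ 40% → 7% available; preferential 7%. → 7%.
Line C: cotton → 14.2; woven → 14.2.2; unbleached → 14.2.2.4. Scheduled 25%. No special measure applies. → 25%.
Line D: linen → 14.3; coated → 14.3.3; dyed → 14.3.3.1. Scheduled 34%. No special measure applies. → 34%.
Line E: wool → 14.1; knitted → 14.1.1; printed → 14.1.1.4. Scheduled 33%. Brenmore agreement on 14.2: 14.1.1.4 not covered. → 33%.
Sum: 7% + 7% + 25% + 34% + 33% = 106%.

106%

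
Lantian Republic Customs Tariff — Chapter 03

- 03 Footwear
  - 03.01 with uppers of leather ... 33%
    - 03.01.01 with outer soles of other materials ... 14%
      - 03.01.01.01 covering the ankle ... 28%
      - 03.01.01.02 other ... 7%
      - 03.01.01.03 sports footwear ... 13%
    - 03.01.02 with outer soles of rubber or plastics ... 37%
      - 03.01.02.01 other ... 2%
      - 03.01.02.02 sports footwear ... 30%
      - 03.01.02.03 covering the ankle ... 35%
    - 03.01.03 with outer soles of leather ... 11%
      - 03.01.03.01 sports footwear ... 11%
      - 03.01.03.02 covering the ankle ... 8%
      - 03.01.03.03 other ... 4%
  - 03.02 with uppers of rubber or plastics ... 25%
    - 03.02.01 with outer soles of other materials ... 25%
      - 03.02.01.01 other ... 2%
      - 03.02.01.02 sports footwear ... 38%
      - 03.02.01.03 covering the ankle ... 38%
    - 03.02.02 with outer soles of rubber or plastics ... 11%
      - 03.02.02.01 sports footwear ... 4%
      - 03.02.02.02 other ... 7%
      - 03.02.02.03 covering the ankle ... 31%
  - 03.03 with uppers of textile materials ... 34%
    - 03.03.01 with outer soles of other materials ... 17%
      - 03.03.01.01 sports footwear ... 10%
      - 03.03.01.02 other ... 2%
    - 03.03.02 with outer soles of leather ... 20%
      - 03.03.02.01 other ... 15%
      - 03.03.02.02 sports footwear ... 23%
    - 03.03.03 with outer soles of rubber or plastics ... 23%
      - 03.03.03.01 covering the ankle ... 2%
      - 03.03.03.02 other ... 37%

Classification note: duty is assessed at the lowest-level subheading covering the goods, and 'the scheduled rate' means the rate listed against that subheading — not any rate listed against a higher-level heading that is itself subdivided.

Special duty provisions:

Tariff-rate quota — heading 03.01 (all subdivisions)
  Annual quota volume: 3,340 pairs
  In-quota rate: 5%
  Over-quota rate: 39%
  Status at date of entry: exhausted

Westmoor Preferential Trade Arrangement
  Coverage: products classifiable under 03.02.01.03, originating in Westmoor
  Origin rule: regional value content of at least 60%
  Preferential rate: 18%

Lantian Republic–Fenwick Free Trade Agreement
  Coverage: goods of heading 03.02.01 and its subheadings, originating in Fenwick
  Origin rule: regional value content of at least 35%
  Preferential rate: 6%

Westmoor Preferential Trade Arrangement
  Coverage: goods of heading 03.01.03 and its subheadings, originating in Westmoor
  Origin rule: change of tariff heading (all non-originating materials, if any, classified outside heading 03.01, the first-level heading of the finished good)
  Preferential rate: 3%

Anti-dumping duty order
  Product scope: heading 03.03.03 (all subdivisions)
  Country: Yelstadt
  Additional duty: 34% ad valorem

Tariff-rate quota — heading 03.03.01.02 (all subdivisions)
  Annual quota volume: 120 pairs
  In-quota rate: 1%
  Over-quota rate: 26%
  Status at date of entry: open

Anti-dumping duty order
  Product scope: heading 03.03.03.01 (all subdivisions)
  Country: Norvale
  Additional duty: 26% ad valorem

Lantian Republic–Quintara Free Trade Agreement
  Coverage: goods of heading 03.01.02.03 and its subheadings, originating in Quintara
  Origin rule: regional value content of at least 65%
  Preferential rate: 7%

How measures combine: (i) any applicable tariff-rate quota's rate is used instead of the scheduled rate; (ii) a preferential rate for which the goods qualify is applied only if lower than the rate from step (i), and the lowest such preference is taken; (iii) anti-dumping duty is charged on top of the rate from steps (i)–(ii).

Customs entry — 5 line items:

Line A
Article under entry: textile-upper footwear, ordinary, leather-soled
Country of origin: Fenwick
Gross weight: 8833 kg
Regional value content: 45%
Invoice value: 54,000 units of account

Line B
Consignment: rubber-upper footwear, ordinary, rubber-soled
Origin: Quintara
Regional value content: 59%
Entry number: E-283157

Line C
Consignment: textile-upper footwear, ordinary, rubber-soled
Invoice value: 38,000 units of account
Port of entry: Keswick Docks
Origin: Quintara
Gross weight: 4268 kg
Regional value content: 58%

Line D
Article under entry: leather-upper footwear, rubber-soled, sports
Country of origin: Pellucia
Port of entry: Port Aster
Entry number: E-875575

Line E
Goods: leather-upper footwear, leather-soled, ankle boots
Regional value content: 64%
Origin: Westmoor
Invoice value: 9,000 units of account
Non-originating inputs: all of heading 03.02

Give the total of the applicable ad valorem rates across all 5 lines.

101%

Line A: textile-upper → 03.03; leather-soled → 03.03.02; ordinary → 03.03.02.01. Scheduled 15%. Fenwick agreement on 03.02.01: 03.03.02.01 not covered. → 15%.
Line B: rubber-upper → 03.02; rubber-soled → 03.02.02; ordinary → 03.02.02.02. Scheduled 7%. Quintara agreement on 03.01.02.03: 03.02.02.02 not covered. → 7%.
Line C: textile-upper → 03.03; rubber-soled → 03.03.03; ordinary → 03.03.03.02. Scheduled 37%. Quintara agreement on 03.01.02.03: 03.03.03.02 not covered. → 37%.
Line D: leather-upper → 03.01; rubber-soled → 03.01.02; sports → 03.01.02.02. Scheduled 30%. quota on 03.01 exhausted → over-quota 39%. → 39%.
Line E: leather-upper → 03.01; leather-soled → 03.01.03; ankle boots → 03.01.03.02. Scheduled 8%. quota on 03.01 exhausted → over-quota 39%; Westmoor agreement on 03.02.01.03: 03.01.03.02 not covered; Westmoor agreement on 03.01.03: CTH met → 3% available; preferential 3%. → 3%.
Sum: 15% + 7% + 37% + 39% + 3% = 101%.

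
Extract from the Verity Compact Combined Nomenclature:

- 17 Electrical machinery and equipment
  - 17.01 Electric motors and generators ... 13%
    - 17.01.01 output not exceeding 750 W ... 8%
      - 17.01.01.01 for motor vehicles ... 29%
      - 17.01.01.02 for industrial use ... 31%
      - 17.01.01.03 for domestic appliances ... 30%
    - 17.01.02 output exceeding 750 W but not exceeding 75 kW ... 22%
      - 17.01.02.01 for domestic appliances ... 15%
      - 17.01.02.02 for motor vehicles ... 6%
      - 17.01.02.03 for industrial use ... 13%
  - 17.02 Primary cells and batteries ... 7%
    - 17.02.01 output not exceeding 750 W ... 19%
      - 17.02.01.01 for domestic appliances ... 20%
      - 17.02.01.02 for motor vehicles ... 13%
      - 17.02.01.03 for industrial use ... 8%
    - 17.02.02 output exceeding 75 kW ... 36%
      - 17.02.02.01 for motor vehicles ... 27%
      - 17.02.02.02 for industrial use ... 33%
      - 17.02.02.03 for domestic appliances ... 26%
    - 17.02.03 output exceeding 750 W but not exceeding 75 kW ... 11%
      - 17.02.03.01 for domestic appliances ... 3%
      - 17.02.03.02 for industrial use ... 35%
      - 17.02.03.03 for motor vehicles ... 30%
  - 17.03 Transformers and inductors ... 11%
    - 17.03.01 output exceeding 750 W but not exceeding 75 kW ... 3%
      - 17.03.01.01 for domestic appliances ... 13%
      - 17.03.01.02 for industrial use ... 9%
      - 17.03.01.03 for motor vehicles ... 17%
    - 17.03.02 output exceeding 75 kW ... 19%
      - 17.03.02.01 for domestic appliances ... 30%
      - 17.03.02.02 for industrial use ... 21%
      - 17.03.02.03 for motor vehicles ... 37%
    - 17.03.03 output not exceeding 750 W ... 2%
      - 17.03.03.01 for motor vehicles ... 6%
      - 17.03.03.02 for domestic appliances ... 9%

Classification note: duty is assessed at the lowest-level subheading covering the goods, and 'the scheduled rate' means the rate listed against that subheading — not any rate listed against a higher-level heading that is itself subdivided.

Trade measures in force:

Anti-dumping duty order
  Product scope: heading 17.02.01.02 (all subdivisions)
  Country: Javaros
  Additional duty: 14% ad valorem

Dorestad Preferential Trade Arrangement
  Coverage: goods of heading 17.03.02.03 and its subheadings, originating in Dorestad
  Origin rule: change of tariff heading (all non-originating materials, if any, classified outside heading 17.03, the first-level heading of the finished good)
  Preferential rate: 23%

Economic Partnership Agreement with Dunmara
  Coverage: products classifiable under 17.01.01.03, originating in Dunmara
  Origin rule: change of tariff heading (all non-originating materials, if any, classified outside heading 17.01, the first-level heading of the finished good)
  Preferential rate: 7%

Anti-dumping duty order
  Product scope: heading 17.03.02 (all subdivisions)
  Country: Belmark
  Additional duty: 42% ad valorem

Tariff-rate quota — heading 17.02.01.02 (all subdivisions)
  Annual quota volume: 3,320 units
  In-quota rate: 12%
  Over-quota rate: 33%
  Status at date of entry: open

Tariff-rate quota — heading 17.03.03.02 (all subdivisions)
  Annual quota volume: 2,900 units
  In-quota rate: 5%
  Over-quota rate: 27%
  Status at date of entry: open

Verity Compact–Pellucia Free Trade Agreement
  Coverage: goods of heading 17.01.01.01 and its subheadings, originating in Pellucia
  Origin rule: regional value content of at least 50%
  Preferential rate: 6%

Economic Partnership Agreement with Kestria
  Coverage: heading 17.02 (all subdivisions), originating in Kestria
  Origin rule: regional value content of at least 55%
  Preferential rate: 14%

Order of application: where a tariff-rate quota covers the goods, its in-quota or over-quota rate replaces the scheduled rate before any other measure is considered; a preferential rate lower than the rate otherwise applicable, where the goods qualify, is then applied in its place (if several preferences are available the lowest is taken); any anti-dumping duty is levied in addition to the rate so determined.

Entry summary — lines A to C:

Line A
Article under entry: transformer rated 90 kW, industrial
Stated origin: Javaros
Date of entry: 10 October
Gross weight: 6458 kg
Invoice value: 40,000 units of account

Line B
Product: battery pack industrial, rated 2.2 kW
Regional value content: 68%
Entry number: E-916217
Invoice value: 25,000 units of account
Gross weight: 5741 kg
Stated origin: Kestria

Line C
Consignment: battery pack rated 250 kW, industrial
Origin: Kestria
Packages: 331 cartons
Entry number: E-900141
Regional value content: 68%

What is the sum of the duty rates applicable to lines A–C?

Line A: transformer → 17.03; rated 90 kW → 17.03.02; industrial → 17.03.02.02. Scheduled 21%. No special measure applies. → 21%.
Line B: battery pack → 17.02; rated 2.2 kW → 17.02.03; industrial → 17.02.03.02. Scheduled 35%. Kestria agreement on 17.02: RVC ≥ 55% → 14% available; preferential 14%. → 14%.
Line C: battery pack → 17.02; rated 250 kW → 17.02.02; industrial → 17.02.02.02. Scheduled 33%. Kestria agreement on 17.02: RVC ≥ 55% → 14% available; preferential 14%. → 14%.
Sum: 21% + 14% + 14% = 49%.

49%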